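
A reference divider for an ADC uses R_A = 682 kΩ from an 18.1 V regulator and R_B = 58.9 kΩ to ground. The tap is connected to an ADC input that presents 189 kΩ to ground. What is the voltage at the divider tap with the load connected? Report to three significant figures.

V_out ≈ 1.12 V

The load sits in parallel with R_B: R_B‖R_L = (58.9 × 189) / (58.9 + 189) = 44.91 kΩ.
V_out = 18.1 × 44.91 / (682 + 44.91) = 18.1 × 44.91/726.9 = 1.12 V.
(Unloaded it would have been 1.44 V.)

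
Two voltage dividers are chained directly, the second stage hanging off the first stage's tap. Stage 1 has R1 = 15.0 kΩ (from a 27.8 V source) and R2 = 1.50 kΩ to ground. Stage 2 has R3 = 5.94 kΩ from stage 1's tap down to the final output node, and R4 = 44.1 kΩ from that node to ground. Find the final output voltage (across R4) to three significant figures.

Stage 2 presents R3+R4 = 50.04 kΩ as a load on stage 1's tap.
Stage 1's lower leg becomes R2‖(R3+R4) = 1.456 kΩ, so V_mid = 27.8 × 1.456/16.46 = 2.460 V.
Stage 2 is itself unloaded: V_out = V_mid × R4/(R3+R4) = 2.460 × 44.1/50.04 = 2.17 V.

V_out ≈ 2.17 V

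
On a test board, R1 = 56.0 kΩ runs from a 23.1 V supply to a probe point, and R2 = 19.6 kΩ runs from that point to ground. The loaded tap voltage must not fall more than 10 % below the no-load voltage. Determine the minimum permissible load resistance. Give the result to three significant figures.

R_L(min) ≈ 131 kΩ

Output resistance R_th = R1‖R2 = (56.0 × 19.6)/75.60 = 14.52 kΩ.
The fractional drop is R_th/(R_th + R_L); requiring this ≤ 0.100 gives R_L ≥ R_th(1/0.100 − 1) = 14.52 × 9.000 = 131 kΩ.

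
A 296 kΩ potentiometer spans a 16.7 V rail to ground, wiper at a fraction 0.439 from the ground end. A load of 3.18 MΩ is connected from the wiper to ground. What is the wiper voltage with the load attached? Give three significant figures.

V ≈ 7.17 V

The wiper splits the pot into (1−α)R = 166.1 kΩ above and αR = 129.9 kΩ below.
Lower section ‖ load = 124.8 kΩ.
V_wiper = 16.7 × 124.8/(166.1 + 124.8) = 7.17 V.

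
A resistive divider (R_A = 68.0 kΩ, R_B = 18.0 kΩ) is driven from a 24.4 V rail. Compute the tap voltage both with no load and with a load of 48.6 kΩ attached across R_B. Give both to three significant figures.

Open-circuit: V = 24.4 × 18.0/(68.0 + 18.0) = 5.11 V.
With the load, R_B becomes R_B‖R_L = 13.14 kΩ, so V = 24.4 × 13.14/81.14 = 3.95 V.

Unloaded: 5.11 V; loaded: 3.95 V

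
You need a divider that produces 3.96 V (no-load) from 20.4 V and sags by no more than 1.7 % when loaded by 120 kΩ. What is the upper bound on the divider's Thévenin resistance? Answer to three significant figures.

R_th ≤ 2.08 kΩ

Loading drop = R_th/(R_th + R_L) ≤ 0.0170, so R_th ≤ R_L · ε/(1−ε) = 120 kΩ × 0.0170/0.9830 = 2.08 kΩ.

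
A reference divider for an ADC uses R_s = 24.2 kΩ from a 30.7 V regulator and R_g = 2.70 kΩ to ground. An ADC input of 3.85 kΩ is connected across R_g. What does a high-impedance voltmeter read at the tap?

V_out ≈ 1.89 V

The load sits in parallel with R_g: R_g‖R_L = (2.70 × 3.85) / (2.70 + 3.85) = 1.587 kΩ.
V_out = 30.7 × 1.587 / (24.2 + 1.587) = 30.7 × 1.587/25.79 = 1.89 V.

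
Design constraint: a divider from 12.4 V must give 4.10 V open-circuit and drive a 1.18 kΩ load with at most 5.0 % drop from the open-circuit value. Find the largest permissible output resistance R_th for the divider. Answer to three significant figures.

Loading drop = R_th/(R_th + R_L) ≤ 0.0500, so R_th ≤ R_L · ε/(1−ε) = 1.18 kΩ × 0.0500/0.9500 = 62.1 Ω.
(Any R1, R2 with R2/(R1+R2) = 0.331 and R1‖R2 ≤ 62.1 Ω will meet the spec.)

R_th ≤ 62.1 Ω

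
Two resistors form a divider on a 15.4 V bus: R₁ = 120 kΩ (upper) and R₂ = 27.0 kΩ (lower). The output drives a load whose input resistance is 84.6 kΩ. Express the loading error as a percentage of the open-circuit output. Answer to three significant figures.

The divider's output (Thévenin) resistance is R₁‖R₂ = 22.04 kΩ.
Fractional drop under load = R_th/(R_th + R_L) = 22.04 / (22.04 + 84.6) = 0.2067.
So the output falls by 20.7 %.

20.7 %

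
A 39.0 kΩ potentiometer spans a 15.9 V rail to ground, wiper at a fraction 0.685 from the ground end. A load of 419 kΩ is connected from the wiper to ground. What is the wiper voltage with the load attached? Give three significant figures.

The wiper splits the pot into (1−α)R = 12.28 kΩ above and αR = 26.72 kΩ below.
Lower section ‖ load = 25.11 kΩ.
V_wiper = 15.9 × 25.11/(12.28 + 25.11) = 10.7 V.

V ≈ 10.7 V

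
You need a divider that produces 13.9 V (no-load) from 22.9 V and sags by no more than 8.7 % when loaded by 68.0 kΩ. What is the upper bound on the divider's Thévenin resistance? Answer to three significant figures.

R_th ≤ 6.48 kΩ

Loading drop = R_th/(R_th + R_L) ≤ 0.0870, so R_th ≤ R_L · ε/(1−ε) = 68.0 kΩ × 0.0870/0.9130 = 6.48 kΩ.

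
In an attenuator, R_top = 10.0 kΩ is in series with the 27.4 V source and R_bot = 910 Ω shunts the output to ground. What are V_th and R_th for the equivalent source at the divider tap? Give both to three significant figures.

V_th = 2.29 V, R_th = 834 Ω

V_th is the open-circuit tap voltage: 27.4 × 910/(10000 + 910) = 2.29 V.
With the supply zeroed, R_top and R_bot appear in parallel from the tap: R_th = R_top‖R_bot = (10000 × 910)/10910 = 834 Ω.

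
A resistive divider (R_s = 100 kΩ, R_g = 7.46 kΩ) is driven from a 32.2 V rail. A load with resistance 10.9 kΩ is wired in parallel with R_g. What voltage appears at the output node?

The load sits in parallel with R_g: R_g‖R_L = (7.46 × 10.9) / (7.46 + 10.9) = 4.429 kΩ.
V_out = 32.2 × 4.429 / (100 + 4.429) = 32.2 × 4.429/104.4 = 1.37 V.
(Unloaded it would have been 2.24 V.)

V_out ≈ 1.37 V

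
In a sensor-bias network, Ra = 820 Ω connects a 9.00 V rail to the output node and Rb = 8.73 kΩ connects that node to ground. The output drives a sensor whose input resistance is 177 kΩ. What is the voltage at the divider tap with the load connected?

V_out ≈ 8.19 V

The load sits in parallel with Rb: Rb‖R_L = (8730 × 177000) / (8730 + 177000) = 8320 Ω.
V_out = 9.00 × 8320 / (820 + 8320) = 9.00 × 8320/9140 = 8.19 V.
(Unloaded it would have been 8.23 V.)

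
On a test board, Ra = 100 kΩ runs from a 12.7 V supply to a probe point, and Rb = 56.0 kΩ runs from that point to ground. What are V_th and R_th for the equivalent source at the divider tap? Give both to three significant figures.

V_th is the open-circuit tap voltage: 12.7 × 56.0/(100 + 56.0) = 4.56 V.
With the supply zeroed, Ra and Rb appear in parallel from the tap: R_th = Ra‖Rb = (100 × 56.0)/156.0 = 35.9 kΩ.

V_th = 4.56 V, R_th = 35.9 kΩ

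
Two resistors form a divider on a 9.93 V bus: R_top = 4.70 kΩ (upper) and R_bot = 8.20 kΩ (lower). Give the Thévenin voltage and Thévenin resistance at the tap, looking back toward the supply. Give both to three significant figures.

V_th = 6.31 V, R_th = 2.99 kΩ

V_th is the open-circuit tap voltage: 9.93 × 8.20/(4.70 + 8.20) = 6.31 V.
With the supply zeroed, R_top and R_bot appear in parallel from the tap: R_th = R_top‖R_bot = (4.70 × 8.20)/12.90 = 2.99 kΩ.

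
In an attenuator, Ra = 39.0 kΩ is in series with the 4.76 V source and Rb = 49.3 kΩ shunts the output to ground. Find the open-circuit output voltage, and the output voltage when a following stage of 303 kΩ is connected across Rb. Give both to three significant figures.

Unloaded: 2.66 V; loaded: 2.48 V

Open-circuit: V = 4.76 × 49.3/(39.0 + 49.3) = 2.66 V.
With the load, Rb becomes Rb‖R_L = 42.40 kΩ, so V = 4.76 × 42.40/81.40 = 2.48 V.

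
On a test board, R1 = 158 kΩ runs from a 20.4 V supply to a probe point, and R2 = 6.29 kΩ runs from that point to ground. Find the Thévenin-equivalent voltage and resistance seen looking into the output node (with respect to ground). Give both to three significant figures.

V_th is the open-circuit tap voltage: 20.4 × 6.29/(158 + 6.29) = 0.781 V.
With the supply zeroed, R1 and R2 appear in parallel from the tap: R_th = R1‖R2 = (158 × 6.29)/164.3 = 6.05 kΩ.

V_th = 0.781 V, R_th = 6.05 kΩ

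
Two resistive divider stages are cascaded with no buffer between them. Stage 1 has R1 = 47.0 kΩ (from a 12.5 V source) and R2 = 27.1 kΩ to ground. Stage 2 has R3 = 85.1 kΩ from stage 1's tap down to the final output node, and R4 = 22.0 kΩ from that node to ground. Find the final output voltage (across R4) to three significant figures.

V_out ≈ 0.809 V

Stage 2 presents R3+R4 = 107.1 kΩ as a load on stage 1's tap.
Stage 1's lower leg becomes R2‖(R3+R4) = 21.63 kΩ, so V_mid = 12.5 × 21.63/68.63 = 3.939 V.
Stage 2 is itself unloaded: V_out = V_mid × R4/(R3+R4) = 3.939 × 22.0/107.1 = 0.809 V.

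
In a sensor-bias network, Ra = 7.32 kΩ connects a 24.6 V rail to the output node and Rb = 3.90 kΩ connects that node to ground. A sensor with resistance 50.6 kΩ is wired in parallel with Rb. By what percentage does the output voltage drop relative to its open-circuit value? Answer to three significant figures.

4.79 %

The divider's output (Thévenin) resistance is Ra‖Rb = 2.544 kΩ.
Fractional drop under load = R_th/(R_th + R_L) = 2.544 / (2.544 + 50.6) = 0.04788.
So the output falls by 4.79 %.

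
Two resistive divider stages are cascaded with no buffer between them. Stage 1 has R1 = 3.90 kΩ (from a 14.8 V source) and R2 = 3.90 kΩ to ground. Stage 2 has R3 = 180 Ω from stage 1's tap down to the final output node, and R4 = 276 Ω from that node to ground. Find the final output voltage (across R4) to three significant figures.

V_out ≈ 0.849 V

Stage 2 presents R3+R4 = 456.0 Ω as a load on stage 1's tap.
Stage 1's lower leg becomes R2‖(R3+R4) = 408.3 Ω, so V_mid = 14.8 × 408.3/4308 = 1.402 V.
Stage 2 is itself unloaded: V_out = V_mid × R4/(R3+R4) = 1.402 × 276/456.0 = 0.849 V.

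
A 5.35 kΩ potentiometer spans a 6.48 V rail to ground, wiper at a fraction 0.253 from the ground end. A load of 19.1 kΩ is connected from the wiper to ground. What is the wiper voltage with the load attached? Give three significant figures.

The wiper splits the pot into (1−α)R = 3.996 kΩ above and αR = 1.354 kΩ below.
Lower section ‖ load = 1.264 kΩ.
V_wiper = 6.48 × 1.264/(3.996 + 1.264) = 1.56 V.

V ≈ 1.56 V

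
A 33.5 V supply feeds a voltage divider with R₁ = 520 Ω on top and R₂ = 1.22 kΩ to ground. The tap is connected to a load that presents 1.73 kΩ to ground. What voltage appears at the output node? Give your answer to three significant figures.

V_out ≈ 19.4 V

The load sits in parallel with R₂: R₂‖R_L = (1220 × 1730) / (1220 + 1730) = 715.5 Ω.
V_out = 33.5 × 715.5 / (520 + 715.5) = 33.5 × 715.5/1235 = 19.4 V.
(Unloaded it would have been 23.5 V.)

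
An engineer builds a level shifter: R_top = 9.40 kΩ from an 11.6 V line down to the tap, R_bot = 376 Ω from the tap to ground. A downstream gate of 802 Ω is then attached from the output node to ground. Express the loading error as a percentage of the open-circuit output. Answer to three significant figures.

The divider's output (Thévenin) resistance is R_top‖R_bot = 361.5 Ω.
Fractional drop under load = R_th/(R_th + R_L) = 361.5 / (361.5 + 802) = 0.3107.
So the output falls by 31.1 %.

31.1 %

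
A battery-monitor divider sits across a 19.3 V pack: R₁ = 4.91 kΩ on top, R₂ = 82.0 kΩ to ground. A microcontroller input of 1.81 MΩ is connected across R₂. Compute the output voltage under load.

V_out ≈ 18.2 V

The load sits in parallel with R₂: R₂‖R_L = (82.0 × 1810) / (82.0 + 1810) = 78.45 kΩ.
V_out = 19.3 × 78.45 / (4.91 + 78.45) = 19.3 × 78.45/83.36 = 18.2 V.
(Unloaded it would have been 18.2 V.)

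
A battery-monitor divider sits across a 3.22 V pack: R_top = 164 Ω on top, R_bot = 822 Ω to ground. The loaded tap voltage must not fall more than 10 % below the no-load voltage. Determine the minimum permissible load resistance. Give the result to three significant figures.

Output resistance R_th = R_top‖R_bot = (164 × 822)/986.0 = 136.7 Ω.
The fractional drop is R_th/(R_th + R_L); requiring this ≤ 0.100 gives R_L ≥ R_th(1/0.100 − 1) = 136.7 × 9.000 = 1.23 kΩ.

R_L(min) ≈ 1.23 kΩ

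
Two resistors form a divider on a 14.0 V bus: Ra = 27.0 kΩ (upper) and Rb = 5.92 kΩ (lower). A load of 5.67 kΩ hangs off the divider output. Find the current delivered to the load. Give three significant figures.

Rb‖R_L = 2.896 kΩ; V_out = 14.0 × 2.896/29.90 = 1.356 V.
I_L = V_out / R_L = 1.356 / 5.67 kΩ = 0.239 mA.

I_L ≈ 0.239 mA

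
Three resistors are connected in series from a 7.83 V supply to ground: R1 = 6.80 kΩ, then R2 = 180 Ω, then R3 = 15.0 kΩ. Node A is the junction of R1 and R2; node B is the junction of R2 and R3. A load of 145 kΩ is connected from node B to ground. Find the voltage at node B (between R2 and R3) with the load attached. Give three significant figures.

V ≈ 5.17 V

At node B, R3 is in parallel with the load: R3‖R_L = 13590 Ω.
Below node A the resistance is R2 + (R3‖R_L) = 13770 Ω, so V_A = 7.83 × 13770/20570 = 5.242 V.
Then V_B = V_A × (R3‖R_L)/(R2 + R3‖R_L) = 5.242 × 13590/13770 = 5.17 V.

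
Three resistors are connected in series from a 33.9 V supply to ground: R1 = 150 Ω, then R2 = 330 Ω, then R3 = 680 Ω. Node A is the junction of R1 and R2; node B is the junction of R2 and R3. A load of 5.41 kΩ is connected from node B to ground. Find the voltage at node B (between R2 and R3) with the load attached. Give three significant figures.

V ≈ 18.9 V

At node B, R3 is in parallel with the load: R3‖R_L = 604.1 Ω.
Below node A the resistance is R2 + (R3‖R_L) = 934.1 Ω, so V_A = 33.9 × 934.1/1084 = 29.21 V.
Then V_B = V_A × (R3‖R_L)/(R2 + R3‖R_L) = 29.21 × 604.1/934.1 = 18.9 V.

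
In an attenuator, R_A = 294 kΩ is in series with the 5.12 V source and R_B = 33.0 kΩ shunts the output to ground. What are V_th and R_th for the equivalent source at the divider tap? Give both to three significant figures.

V_th = 0.517 V, R_th = 29.7 kΩ

V_th is the open-circuit tap voltage: 5.12 × 33.0/(294 + 33.0) = 0.517 V.
With the supply zeroed, R_A and R_B appear in parallel from the tap: R_th = R_A‖R_B = (294 × 33.0)/327.0 = 29.7 kΩ.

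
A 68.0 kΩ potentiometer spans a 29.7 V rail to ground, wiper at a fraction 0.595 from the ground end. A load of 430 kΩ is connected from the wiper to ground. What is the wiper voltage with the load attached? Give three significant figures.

V ≈ 17.0 V

The wiper splits the pot into (1−α)R = 27.54 kΩ above and αR = 40.46 kΩ below.
Lower section ‖ load = 36.98 kΩ.
V_wiper = 29.7 × 36.98/(27.54 + 36.98) = 17.0 V.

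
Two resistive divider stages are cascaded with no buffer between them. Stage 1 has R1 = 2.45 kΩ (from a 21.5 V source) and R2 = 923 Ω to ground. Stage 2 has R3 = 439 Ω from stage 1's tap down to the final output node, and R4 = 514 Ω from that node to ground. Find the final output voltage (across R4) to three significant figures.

V_out ≈ 1.86 V

Stage 2 presents R3+R4 = 953.0 Ω as a load on stage 1's tap.
Stage 1's lower leg becomes R2‖(R3+R4) = 468.9 Ω, so V_mid = 21.5 × 468.9/2919 = 3.454 V.
Stage 2 is itself unloaded: V_out = V_mid × R4/(R3+R4) = 3.454 × 514/953.0 = 1.86 V.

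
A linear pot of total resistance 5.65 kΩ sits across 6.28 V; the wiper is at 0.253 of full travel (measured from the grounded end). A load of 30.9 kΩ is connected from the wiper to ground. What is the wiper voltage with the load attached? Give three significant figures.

V ≈ 1.54 V

The wiper splits the pot into (1−α)R = 4.221 kΩ above and αR = 1.429 kΩ below.
Lower section ‖ load = 1.366 kΩ.
V_wiper = 6.28 × 1.366/(4.221 + 1.366) = 1.54 V.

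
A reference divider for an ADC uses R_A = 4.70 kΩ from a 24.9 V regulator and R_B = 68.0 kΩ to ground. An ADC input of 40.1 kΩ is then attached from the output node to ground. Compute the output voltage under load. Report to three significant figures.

V_out ≈ 21.0 V

The load sits in parallel with R_B: R_B‖R_L = (68.0 × 40.1) / (68.0 + 40.1) = 25.22 kΩ.
V_out = 24.9 × 25.22 / (4.70 + 25.22) = 24.9 × 25.22/29.92 = 21.0 V.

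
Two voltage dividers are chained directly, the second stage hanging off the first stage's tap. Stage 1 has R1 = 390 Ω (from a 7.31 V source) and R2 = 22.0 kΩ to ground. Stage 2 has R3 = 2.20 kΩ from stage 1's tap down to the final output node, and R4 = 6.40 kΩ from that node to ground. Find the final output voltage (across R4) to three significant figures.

V_out ≈ 5.12 V

Stage 2 presents R3+R4 = 8600 Ω as a load on stage 1's tap.
Stage 1's lower leg becomes R2‖(R3+R4) = 6183 Ω, so V_mid = 7.31 × 6183/6573 = 6.876 V.
Stage 2 is itself unloaded: V_out = V_mid × R4/(R3+R4) = 6.876 × 6400/8600 = 5.12 V.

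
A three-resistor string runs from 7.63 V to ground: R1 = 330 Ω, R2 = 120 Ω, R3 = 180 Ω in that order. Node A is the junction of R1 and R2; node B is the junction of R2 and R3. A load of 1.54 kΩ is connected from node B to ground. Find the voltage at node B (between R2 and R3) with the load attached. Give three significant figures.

V ≈ 2.01 V

At node B, R3 is in parallel with the load: R3‖R_L = 161.2 Ω.
Below node A the resistance is R2 + (R3‖R_L) = 281.2 Ω, so V_A = 7.63 × 281.2/611.2 = 3.510 V.
Then V_B = V_A × (R3‖R_L)/(R2 + R3‖R_L) = 3.510 × 161.2/281.2 = 2.01 V.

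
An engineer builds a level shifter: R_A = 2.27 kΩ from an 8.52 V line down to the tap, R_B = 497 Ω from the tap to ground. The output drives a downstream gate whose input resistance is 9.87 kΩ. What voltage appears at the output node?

V_out ≈ 1.47 V

The load sits in parallel with R_B: R_B‖R_L = (497 × 9870) / (497 + 9870) = 473.2 Ω.
V_out = 8.52 × 473.2 / (2270 + 473.2) = 8.52 × 473.2/2743 = 1.47 V.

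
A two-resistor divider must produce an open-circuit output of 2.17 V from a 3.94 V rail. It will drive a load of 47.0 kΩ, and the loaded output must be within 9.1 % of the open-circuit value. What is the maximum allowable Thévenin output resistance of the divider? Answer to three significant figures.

R_th ≤ 4.71 kΩ

Loading drop = R_th/(R_th + R_L) ≤ 0.0910, so R_th ≤ R_L · ε/(1−ε) = 47.0 kΩ × 0.0910/0.9090 = 4.71 kΩ.
(Any R1, R2 with R2/(R1+R2) = 0.551 and R1‖R2 ≤ 4.71 kΩ will meet the spec.)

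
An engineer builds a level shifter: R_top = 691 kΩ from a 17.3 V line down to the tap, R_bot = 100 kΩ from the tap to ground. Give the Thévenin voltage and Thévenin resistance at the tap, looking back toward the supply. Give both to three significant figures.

V_th = 2.19 V, R_th = 87.4 kΩ

V_th is the open-circuit tap voltage: 17.3 × 100/(691 + 100) = 2.19 V.
With the supply zeroed, R_top and R_bot appear in parallel from the tap: R_th = R_top‖R_bot = (691 × 100)/791.0 = 87.4 kΩ.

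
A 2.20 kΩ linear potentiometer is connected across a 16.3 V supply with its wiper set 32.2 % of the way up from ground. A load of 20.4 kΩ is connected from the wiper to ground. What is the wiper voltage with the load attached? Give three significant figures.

The wiper splits the pot into (1−α)R = 1492 Ω above and αR = 708.4 Ω below.
Lower section ‖ load = 684.6 Ω.
V_wiper = 16.3 × 684.6/(1492 + 684.6) = 5.13 V.

V ≈ 5.13 V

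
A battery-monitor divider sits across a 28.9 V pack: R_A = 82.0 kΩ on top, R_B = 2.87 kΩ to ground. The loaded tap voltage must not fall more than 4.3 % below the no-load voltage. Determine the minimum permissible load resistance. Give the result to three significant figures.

Output resistance R_th = R_A‖R_B = (82.0 × 2.87)/84.87 = 2.773 kΩ.
The fractional drop is R_th/(R_th + R_L); requiring this ≤ 0.0430 gives R_L ≥ R_th(1/0.0430 − 1) = 2.773 × 22.26 = 61.7 kΩ.

R_L(min) ≈ 61.7 kΩ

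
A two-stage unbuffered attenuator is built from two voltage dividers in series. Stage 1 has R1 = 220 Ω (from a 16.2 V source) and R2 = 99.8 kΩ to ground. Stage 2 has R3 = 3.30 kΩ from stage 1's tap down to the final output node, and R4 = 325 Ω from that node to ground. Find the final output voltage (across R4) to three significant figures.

V_out ≈ 1.37 V

Stage 2 presents R3+R4 = 3625 Ω as a load on stage 1's tap.
Stage 1's lower leg becomes R2‖(R3+R4) = 3498 Ω, so V_mid = 16.2 × 3498/3718 = 15.24 V.
Stage 2 is itself unloaded: V_out = V_mid × R4/(R3+R4) = 15.24 × 325/3625 = 1.37 V.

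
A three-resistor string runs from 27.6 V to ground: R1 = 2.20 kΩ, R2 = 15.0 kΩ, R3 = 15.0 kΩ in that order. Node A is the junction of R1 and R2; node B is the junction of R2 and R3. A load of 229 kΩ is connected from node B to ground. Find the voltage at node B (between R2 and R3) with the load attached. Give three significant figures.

At node B, R3 is in parallel with the load: R3‖R_L = 14.08 kΩ.
Below node A the resistance is R2 + (R3‖R_L) = 29.08 kΩ, so V_A = 27.6 × 29.08/31.28 = 25.66 V.
Then V_B = V_A × (R3‖R_L)/(R2 + R3‖R_L) = 25.66 × 14.08/29.08 = 12.4 V.

V ≈ 12.4 V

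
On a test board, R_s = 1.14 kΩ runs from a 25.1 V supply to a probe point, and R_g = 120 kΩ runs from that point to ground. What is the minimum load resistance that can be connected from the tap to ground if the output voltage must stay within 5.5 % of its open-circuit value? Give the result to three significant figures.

Output resistance R_th = R_s‖R_g = (1.14 × 120)/121.1 = 1.129 kΩ.
The fractional drop is R_th/(R_th + R_L); requiring this ≤ 0.0550 gives R_L ≥ R_th(1/0.0550 − 1) = 1.129 × 17.18 = 19.4 kΩ.

R_L(min) ≈ 19.4 kΩ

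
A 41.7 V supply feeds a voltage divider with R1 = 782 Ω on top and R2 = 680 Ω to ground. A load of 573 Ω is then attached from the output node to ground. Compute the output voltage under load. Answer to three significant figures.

The load sits in parallel with R2: R2‖R_L = (680 × 573) / (680 + 573) = 311.0 Ω.
V_out = 41.7 × 311.0 / (782 + 311.0) = 41.7 × 311.0/1093 = 11.9 V.

V_out ≈ 11.9 V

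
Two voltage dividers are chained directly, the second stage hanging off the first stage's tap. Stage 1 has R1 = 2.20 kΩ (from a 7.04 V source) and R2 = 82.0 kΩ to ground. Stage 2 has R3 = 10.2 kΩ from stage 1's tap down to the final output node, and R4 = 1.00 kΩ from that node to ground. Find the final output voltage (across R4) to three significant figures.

Stage 2 presents R3+R4 = 11.20 kΩ as a load on stage 1's tap.
Stage 1's lower leg becomes R2‖(R3+R4) = 9.854 kΩ, so V_mid = 7.04 × 9.854/12.05 = 5.755 V.
Stage 2 is itself unloaded: V_out = V_mid × R4/(R3+R4) = 5.755 × 1.00/11.20 = 0.514 V.

V_out ≈ 0.514 V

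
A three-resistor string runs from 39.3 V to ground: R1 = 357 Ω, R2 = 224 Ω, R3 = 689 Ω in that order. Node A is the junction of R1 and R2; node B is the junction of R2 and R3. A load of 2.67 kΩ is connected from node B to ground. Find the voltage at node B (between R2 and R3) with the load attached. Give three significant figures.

V ≈ 19.1 V

At node B, R3 is in parallel with the load: R3‖R_L = 547.7 Ω.
Below node A the resistance is R2 + (R3‖R_L) = 771.7 Ω, so V_A = 39.3 × 771.7/1129 = 26.87 V.
Then V_B = V_A × (R3‖R_L)/(R2 + R3‖R_L) = 26.87 × 547.7/771.7 = 19.1 V.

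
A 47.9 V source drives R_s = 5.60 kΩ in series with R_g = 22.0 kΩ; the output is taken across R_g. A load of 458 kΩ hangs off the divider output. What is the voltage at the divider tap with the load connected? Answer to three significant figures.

The load sits in parallel with R_g: R_g‖R_L = (22.0 × 458) / (22.0 + 458) = 20.99 kΩ.
V_out = 47.9 × 20.99 / (5.60 + 20.99) = 47.9 × 20.99/26.59 = 37.8 V.

V_out ≈ 37.8 V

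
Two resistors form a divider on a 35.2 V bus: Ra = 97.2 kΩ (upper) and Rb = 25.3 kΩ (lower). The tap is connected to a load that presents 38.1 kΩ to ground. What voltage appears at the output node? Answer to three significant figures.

The load sits in parallel with Rb: Rb‖R_L = (25.3 × 38.1) / (25.3 + 38.1) = 15.20 kΩ.
V_out = 35.2 × 15.20 / (97.2 + 15.20) = 35.2 × 15.20/112.4 = 4.76 V.

V_out ≈ 4.76 V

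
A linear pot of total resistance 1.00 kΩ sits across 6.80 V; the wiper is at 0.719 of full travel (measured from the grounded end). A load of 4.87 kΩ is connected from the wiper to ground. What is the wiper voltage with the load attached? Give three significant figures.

V ≈ 4.69 V

The wiper splits the pot into (1−α)R = 281.0 Ω above and αR = 719.0 Ω below.
Lower section ‖ load = 626.5 Ω.
V_wiper = 6.80 × 626.5/(281.0 + 626.5) = 4.69 V.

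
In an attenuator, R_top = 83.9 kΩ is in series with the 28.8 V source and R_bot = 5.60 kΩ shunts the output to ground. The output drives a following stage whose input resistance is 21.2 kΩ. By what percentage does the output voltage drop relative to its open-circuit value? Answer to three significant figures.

The divider's output (Thévenin) resistance is R_top‖R_bot = 5.250 kΩ.
Fractional drop under load = R_th/(R_th + R_L) = 5.250 / (5.250 + 21.2) = 0.1985.
So the output falls by 19.8 %.

19.8 %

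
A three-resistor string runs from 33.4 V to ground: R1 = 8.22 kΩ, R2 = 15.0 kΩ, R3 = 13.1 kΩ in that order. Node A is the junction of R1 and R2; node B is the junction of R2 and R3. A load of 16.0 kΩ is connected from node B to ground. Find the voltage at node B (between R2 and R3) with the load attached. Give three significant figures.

V ≈ 7.91 V

At node B, R3 is in parallel with the load: R3‖R_L = 7.203 kΩ.
Below node A the resistance is R2 + (R3‖R_L) = 22.20 kΩ, so V_A = 33.4 × 22.20/30.42 = 24.38 V.
Then V_B = V_A × (R3‖R_L)/(R2 + R3‖R_L) = 24.38 × 7.203/22.20 = 7.91 V.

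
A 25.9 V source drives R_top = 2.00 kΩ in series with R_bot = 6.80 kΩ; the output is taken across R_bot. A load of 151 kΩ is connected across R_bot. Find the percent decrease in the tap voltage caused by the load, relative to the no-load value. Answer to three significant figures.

1.01 %

The divider's output (Thévenin) resistance is R_top‖R_bot = 1.545 kΩ.
Fractional drop under load = R_th/(R_th + R_L) = 1.545 / (1.545 + 151) = 0.01013.
So the output falls by 1.01 %.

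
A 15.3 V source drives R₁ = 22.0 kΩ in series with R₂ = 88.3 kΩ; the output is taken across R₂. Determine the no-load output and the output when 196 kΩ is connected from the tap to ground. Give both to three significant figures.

Open-circuit: V = 15.3 × 88.3/(22.0 + 88.3) = 12.2 V.
With the load, R₂ becomes R₂‖R_L = 60.88 kΩ, so V = 15.3 × 60.88/82.88 = 11.2 V.

Unloaded: 12.2 V; loaded: 11.2 V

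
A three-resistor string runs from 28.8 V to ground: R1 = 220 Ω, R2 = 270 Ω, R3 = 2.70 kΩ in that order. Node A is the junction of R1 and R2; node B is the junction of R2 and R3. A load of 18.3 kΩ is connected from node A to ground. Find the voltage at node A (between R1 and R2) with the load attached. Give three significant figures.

V ≈ 26.5 V

Below node A the series string R2+R3 = 2970 Ω sits in parallel with the 18300 Ω load: 2555 Ω.
V_A = 28.8 × 2555/(220 + 2555) = 26.5 V.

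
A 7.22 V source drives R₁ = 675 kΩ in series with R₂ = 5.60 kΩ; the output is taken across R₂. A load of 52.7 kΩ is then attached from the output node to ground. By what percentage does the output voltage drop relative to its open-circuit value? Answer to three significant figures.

Unloaded V = 7.22 × 5.60/680.6 = 0.059406 V.
Loaded: R₂‖R_L = 5.062 kΩ, giving V = 7.22 × 5.062/680.1 = 0.053743 V.
Drop = (0.059406 − 0.053743) / 0.059406 = 9.53 %.

9.53 %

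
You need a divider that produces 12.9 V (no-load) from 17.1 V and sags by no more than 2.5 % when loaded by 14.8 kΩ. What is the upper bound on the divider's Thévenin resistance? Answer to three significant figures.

R_th ≤ 379 Ω

Loading drop = R_th/(R_th + R_L) ≤ 0.0250, so R_th ≤ R_L · ε/(1−ε) = 14.8 kΩ × 0.0250/0.9750 = 379 Ω.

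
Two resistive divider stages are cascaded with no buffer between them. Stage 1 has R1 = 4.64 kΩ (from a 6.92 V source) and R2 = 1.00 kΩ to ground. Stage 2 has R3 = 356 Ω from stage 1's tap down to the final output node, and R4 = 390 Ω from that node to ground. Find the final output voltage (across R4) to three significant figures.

Stage 2 presents R3+R4 = 746.0 Ω as a load on stage 1's tap.
Stage 1's lower leg becomes R2‖(R3+R4) = 427.3 Ω, so V_mid = 6.92 × 427.3/5067 = 0.5835 V.
Stage 2 is itself unloaded: V_out = V_mid × R4/(R3+R4) = 0.5835 × 390/746.0 = 0.305 V.

V_out ≈ 0.305 V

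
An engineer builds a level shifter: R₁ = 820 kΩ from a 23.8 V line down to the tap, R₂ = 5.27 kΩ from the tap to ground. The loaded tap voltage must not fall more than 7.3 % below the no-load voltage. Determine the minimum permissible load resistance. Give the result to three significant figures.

Output resistance R_th = R₁‖R₂ = (820 × 5.27)/825.3 = 5.236 kΩ.
The fractional drop is R_th/(R_th + R_L); requiring this ≤ 0.0730 gives R_L ≥ R_th(1/0.0730 − 1) = 5.236 × 12.70 = 66.5 kΩ.

R_L(min) ≈ 66.5 kΩ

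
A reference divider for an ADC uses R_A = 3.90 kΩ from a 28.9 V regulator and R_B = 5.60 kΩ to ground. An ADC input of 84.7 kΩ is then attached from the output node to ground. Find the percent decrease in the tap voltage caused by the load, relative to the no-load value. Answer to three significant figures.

The divider's output (Thévenin) resistance is R_A‖R_B = 2.299 kΩ.
Fractional drop under load = R_th/(R_th + R_L) = 2.299 / (2.299 + 84.7) = 0.02643.
So the output falls by 2.64 %.

2.64 %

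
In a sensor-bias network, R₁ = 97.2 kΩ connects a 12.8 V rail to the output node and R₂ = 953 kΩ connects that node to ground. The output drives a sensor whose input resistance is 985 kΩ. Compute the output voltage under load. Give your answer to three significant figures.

V_out ≈ 10.7 V

The load sits in parallel with R₂: R₂‖R_L = (953 × 985) / (953 + 985) = 484.4 kΩ.
V_out = 12.8 × 484.4 / (97.2 + 484.4) = 12.8 × 484.4/581.6 = 10.7 V.
(Unloaded it would have been 11.6 V.)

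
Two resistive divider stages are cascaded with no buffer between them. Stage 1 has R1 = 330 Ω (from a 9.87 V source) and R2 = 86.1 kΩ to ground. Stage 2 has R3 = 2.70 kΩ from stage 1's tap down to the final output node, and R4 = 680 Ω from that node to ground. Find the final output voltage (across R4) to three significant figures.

Stage 2 presents R3+R4 = 3380 Ω as a load on stage 1's tap.
Stage 1's lower leg becomes R2‖(R3+R4) = 3252 Ω, so V_mid = 9.87 × 3252/3582 = 8.961 V.
Stage 2 is itself unloaded: V_out = V_mid × R4/(R3+R4) = 8.961 × 680/3380 = 1.80 V.

V_out ≈ 1.80 V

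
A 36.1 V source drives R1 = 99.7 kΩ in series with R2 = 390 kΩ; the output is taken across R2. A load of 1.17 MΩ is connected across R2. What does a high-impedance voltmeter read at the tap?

The load sits in parallel with R2: R2‖R_L = (390 × 1170) / (390 + 1170) = 292.5 kΩ.
V_out = 36.1 × 292.5 / (99.7 + 292.5) = 36.1 × 292.5/392.2 = 26.9 V.

V_out ≈ 26.9 V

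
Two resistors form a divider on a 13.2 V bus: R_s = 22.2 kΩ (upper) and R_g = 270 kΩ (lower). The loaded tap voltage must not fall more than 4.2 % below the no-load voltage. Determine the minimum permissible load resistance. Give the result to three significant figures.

R_L(min) ≈ 468 kΩ

Output resistance R_th = R_s‖R_g = (22.2 × 270)/292.2 = 20.51 kΩ.
The fractional drop is R_th/(R_th + R_L); requiring this ≤ 0.0420 gives R_L ≥ R_th(1/0.0420 − 1) = 20.51 × 22.81 = 468 kΩ.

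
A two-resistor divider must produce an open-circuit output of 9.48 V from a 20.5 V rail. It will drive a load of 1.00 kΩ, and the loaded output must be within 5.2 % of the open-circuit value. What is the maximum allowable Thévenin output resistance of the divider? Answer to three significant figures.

R_th ≤ 54.9 Ω

Loading drop = R_th/(R_th + R_L) ≤ 0.0520, so R_th ≤ R_L · ε/(1−ε) = 1.00 kΩ × 0.0520/0.9480 = 54.9 Ω.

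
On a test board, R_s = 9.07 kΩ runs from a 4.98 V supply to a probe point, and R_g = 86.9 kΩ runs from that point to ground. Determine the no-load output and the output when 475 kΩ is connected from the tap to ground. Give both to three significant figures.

Open-circuit: V = 4.98 × 86.9/(9.07 + 86.9) = 4.51 V.
With the load, R_g becomes R_g‖R_L = 73.46 kΩ, so V = 4.98 × 73.46/82.53 = 4.43 V.

Unloaded: 4.51 V; loaded: 4.43 V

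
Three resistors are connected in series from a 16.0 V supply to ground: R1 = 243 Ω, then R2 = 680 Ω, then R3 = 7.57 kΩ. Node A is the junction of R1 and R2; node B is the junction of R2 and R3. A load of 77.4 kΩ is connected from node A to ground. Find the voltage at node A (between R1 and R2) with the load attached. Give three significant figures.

V ≈ 15.5 V

Below node A the series string R2+R3 = 8250 Ω sits in parallel with the 77400 Ω load: 7455 Ω.
V_A = 16.0 × 7455/(243 + 7455) = 15.5 V.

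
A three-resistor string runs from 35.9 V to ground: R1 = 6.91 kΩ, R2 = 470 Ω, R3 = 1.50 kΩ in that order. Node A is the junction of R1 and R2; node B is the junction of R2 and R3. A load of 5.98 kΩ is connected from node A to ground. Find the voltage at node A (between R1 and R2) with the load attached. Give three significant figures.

Below node A the series string R2+R3 = 1970 Ω sits in parallel with the 5980 Ω load: 1482 Ω.
V_A = 35.9 × 1482/(6910 + 1482) = 6.34 V.

V ≈ 6.34 V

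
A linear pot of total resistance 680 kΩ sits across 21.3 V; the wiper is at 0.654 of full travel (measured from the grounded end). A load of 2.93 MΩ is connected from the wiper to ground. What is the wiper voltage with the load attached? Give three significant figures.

V ≈ 13.2 V

The wiper splits the pot into (1−α)R = 235.3 kΩ above and αR = 444.7 kΩ below.
Lower section ‖ load = 386.1 kΩ.
V_wiper = 21.3 × 386.1/(235.3 + 386.1) = 13.2 V.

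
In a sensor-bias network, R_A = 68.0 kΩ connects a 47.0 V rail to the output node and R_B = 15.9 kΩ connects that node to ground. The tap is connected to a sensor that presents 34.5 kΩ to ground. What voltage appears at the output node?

The load sits in parallel with R_B: R_B‖R_L = (15.9 × 34.5) / (15.9 + 34.5) = 10.88 kΩ.
V_out = 47.0 × 10.88 / (68.0 + 10.88) = 47.0 × 10.88/78.88 = 6.48 V.
(Unloaded it would have been 8.91 V.)

V_out ≈ 6.48 V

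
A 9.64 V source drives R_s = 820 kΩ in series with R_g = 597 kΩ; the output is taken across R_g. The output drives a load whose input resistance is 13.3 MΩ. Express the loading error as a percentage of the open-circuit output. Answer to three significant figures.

2.53 %

The divider's output (Thévenin) resistance is R_s‖R_g = 345.5 kΩ.
Fractional drop under load = R_th/(R_th + R_L) = 345.5 / (345.5 + 13300) = 0.02532.
So the output falls by 2.53 %.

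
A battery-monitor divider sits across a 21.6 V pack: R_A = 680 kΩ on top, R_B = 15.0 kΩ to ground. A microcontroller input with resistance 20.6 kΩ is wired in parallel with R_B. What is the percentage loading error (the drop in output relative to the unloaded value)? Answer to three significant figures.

The divider's output (Thévenin) resistance is R_A‖R_B = 14.68 kΩ.
Fractional drop under load = R_th/(R_th + R_L) = 14.68 / (14.68 + 20.6) = 0.4160.
So the output falls by 41.6 %.

41.6 %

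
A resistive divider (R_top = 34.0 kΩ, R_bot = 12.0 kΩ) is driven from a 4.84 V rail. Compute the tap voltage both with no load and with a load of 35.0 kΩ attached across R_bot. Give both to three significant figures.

Open-circuit: V = 4.84 × 12.0/(34.0 + 12.0) = 1.26 V.
With the load, R_bot becomes R_bot‖R_L = 8.936 kΩ, so V = 4.84 × 8.936/42.94 = 1.01 V.

Unloaded: 1.26 V; loaded: 1.01 V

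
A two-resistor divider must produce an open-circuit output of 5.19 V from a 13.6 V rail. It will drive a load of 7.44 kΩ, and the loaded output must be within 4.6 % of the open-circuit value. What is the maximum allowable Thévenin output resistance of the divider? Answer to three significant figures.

Loading drop = R_th/(R_th + R_L) ≤ 0.0460, so R_th ≤ R_L · ε/(1−ε) = 7.44 kΩ × 0.0460/0.9540 = 359 Ω.
(Any R1, R2 with R2/(R1+R2) = 0.382 and R1‖R2 ≤ 359 Ω will meet the spec.)

R_th ≤ 359 Ω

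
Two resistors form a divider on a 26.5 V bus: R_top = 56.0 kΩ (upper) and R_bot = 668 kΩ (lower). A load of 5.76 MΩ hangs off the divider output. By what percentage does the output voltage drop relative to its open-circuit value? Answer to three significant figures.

The divider's output (Thévenin) resistance is R_top‖R_bot = 51.67 kΩ.
Fractional drop under load = R_th/(R_th + R_L) = 51.67 / (51.67 + 5760) = 0.008890.
So the output falls by 0.889 %.

0.889 %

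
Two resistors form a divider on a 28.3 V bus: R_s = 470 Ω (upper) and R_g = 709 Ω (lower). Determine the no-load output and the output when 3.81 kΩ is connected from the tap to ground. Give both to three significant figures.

Open-circuit: V = 28.3 × 709/(470 + 709) = 17.0 V.
With the load, R_g becomes R_g‖R_L = 597.8 Ω, so V = 28.3 × 597.8/1068 = 15.8 V.

Unloaded: 17.0 V; loaded: 15.8 V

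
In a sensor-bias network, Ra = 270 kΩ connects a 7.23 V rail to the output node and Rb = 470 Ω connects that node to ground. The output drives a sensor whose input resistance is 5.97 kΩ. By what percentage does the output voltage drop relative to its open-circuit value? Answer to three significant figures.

The divider's output (Thévenin) resistance is Ra‖Rb = 469.2 Ω.
Fractional drop under load = R_th/(R_th + R_L) = 469.2 / (469.2 + 5970) = 0.07286.
So the output falls by 7.29 %.

7.29 %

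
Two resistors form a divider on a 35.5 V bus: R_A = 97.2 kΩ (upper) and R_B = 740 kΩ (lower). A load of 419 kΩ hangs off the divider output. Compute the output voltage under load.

V_out ≈ 26.0 V

The load sits in parallel with R_B: R_B‖R_L = (740 × 419) / (740 + 419) = 267.5 kΩ.
V_out = 35.5 × 267.5 / (97.2 + 267.5) = 35.5 × 267.5/364.7 = 26.0 V.
(Unloaded it would have been 31.4 V.)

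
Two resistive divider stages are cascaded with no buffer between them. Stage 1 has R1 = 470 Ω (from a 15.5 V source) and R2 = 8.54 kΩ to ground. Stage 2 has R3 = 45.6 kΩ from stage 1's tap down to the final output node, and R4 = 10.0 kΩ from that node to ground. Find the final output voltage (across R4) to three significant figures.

V_out ≈ 2.62 V

Stage 2 presents R3+R4 = 55600 Ω as a load on stage 1's tap.
Stage 1's lower leg becomes R2‖(R3+R4) = 7403 Ω, so V_mid = 15.5 × 7403/7873 = 14.57 V.
Stage 2 is itself unloaded: V_out = V_mid × R4/(R3+R4) = 14.57 × 10000/55600 = 2.62 V.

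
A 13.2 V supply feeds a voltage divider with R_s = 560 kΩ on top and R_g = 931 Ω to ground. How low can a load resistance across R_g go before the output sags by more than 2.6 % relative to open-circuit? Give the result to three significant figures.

R_L(min) ≈ 34.8 kΩ

Output resistance R_th = R_s‖R_g = (560000 × 931)/560900 = 929.5 Ω.
The fractional drop is R_th/(R_th + R_L); requiring this ≤ 0.0260 gives R_L ≥ R_th(1/0.0260 − 1) = 929.5 × 37.46 = 34.8 kΩ.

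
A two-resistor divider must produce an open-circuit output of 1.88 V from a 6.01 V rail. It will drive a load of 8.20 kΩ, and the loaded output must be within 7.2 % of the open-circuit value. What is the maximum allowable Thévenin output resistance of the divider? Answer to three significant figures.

R_th ≤ 636 Ω

Loading drop = R_th/(R_th + R_L) ≤ 0.0720, so R_th ≤ R_L · ε/(1−ε) = 8.20 kΩ × 0.0720/0.9280 = 636 Ω.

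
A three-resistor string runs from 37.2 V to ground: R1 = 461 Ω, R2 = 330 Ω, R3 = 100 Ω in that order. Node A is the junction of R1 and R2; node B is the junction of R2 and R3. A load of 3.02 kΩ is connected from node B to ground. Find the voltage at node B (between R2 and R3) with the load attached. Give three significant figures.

At node B, R3 is in parallel with the load: R3‖R_L = 96.79 Ω.
Below node A the resistance is R2 + (R3‖R_L) = 426.8 Ω, so V_A = 37.2 × 426.8/887.8 = 17.88 V.
Then V_B = V_A × (R3‖R_L)/(R2 + R3‖R_L) = 17.88 × 96.79/426.8 = 4.06 V.

V ≈ 4.06 V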